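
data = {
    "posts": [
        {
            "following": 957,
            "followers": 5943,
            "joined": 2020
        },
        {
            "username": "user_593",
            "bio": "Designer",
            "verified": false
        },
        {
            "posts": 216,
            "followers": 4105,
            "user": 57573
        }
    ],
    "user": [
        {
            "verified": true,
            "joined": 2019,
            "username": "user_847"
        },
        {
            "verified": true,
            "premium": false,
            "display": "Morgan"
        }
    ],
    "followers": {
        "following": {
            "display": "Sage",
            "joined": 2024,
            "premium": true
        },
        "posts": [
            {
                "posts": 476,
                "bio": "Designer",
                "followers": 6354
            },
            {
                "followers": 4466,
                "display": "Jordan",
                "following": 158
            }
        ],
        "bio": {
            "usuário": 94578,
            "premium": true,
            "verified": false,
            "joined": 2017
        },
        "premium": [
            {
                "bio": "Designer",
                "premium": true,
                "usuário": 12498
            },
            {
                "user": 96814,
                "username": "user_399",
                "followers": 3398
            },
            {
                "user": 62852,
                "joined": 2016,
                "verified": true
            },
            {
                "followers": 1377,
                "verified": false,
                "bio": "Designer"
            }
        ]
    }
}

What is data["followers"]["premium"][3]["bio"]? "Designer"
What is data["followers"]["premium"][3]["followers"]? 1377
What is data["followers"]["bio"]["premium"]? True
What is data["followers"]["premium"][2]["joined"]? 2016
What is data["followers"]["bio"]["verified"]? False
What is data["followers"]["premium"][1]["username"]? "user_399"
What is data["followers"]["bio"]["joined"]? 2017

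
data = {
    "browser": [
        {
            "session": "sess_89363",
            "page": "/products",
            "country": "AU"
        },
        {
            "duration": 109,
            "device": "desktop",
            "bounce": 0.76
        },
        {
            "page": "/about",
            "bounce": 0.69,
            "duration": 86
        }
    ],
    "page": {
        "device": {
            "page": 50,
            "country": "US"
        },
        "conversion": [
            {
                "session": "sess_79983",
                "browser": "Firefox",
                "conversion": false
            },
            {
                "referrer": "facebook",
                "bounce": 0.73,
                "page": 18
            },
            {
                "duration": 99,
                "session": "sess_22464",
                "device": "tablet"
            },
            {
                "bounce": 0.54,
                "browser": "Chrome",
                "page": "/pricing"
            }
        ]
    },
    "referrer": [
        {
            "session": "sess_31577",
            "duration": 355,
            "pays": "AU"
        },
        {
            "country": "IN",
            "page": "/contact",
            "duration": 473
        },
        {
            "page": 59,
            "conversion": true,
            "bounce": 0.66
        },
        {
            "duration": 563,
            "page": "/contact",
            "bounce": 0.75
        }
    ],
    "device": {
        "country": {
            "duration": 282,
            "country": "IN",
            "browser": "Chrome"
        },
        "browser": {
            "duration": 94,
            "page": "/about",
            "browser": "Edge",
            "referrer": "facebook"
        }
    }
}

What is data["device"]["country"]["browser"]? "Chrome"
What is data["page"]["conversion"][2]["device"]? "tablet"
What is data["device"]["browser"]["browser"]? "Edge"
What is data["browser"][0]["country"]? "AU"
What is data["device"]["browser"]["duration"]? 94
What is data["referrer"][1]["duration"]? 473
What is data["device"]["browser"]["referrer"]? "facebook"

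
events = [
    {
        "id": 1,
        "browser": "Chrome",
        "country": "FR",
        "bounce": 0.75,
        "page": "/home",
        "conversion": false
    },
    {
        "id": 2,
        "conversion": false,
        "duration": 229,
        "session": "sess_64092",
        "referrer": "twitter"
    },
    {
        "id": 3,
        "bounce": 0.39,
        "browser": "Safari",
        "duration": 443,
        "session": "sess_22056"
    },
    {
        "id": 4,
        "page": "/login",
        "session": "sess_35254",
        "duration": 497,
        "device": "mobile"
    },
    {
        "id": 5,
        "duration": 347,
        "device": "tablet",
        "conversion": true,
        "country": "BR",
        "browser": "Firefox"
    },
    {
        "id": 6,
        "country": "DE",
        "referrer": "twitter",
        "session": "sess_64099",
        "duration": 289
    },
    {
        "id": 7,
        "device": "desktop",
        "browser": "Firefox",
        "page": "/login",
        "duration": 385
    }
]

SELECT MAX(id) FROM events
7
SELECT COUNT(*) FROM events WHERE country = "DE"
1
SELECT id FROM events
[1, 2, 3, 4, 5, 6, 7]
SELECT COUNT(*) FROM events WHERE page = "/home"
1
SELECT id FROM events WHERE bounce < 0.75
[3]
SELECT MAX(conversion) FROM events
True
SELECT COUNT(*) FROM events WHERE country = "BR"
1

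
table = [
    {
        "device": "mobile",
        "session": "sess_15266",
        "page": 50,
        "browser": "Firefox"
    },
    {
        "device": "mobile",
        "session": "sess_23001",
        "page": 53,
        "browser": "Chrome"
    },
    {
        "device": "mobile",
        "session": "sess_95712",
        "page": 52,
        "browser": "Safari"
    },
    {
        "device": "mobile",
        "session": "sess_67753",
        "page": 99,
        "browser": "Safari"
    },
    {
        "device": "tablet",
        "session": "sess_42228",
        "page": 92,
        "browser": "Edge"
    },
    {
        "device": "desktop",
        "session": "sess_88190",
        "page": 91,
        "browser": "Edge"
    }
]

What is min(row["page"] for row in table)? 50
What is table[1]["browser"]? "Chrome"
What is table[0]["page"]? 50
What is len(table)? 6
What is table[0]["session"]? "sess_15266"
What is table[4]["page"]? 92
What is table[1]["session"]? "sess_23001"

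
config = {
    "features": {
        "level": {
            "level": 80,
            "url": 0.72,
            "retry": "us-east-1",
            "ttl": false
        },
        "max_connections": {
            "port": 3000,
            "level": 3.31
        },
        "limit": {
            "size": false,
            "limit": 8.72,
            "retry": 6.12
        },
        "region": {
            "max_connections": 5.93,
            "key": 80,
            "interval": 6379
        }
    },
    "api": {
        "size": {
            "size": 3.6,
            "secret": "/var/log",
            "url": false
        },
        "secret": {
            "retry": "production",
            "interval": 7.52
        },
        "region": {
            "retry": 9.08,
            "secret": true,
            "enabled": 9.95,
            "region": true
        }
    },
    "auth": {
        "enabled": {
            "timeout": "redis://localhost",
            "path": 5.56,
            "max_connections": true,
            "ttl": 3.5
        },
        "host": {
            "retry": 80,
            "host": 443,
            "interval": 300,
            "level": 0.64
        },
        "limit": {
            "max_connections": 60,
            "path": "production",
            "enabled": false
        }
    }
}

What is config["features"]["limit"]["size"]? False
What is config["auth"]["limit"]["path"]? "production"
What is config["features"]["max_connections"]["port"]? 3000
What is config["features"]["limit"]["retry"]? 6.12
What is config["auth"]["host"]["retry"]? 80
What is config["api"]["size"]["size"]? 3.6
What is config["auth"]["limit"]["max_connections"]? 60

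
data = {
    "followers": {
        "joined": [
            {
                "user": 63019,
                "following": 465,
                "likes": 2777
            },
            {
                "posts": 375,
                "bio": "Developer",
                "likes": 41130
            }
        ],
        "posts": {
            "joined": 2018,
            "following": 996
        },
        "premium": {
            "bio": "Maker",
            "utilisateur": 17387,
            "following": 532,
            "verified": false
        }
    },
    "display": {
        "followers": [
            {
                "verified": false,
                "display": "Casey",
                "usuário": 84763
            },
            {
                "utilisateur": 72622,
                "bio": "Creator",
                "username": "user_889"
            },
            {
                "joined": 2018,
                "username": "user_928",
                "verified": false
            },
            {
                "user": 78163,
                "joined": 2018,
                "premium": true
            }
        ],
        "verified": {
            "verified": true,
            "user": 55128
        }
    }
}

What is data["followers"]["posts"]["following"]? 996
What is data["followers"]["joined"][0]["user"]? 63019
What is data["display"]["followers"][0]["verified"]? False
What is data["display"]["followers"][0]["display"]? "Casey"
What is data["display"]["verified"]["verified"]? True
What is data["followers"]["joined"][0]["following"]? 465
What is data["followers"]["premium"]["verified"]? False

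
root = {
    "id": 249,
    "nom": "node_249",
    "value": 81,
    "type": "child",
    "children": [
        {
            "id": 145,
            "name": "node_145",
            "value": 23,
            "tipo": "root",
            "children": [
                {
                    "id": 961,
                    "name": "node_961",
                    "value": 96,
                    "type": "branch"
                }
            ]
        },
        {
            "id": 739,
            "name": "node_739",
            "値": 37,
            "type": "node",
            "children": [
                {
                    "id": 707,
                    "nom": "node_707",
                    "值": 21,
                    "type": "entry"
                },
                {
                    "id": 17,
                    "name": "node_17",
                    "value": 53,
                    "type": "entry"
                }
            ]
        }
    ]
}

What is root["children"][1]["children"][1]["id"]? 17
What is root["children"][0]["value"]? 23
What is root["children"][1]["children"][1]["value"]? 53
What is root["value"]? 81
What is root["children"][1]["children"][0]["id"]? 707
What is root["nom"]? "node_249"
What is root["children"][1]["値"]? 37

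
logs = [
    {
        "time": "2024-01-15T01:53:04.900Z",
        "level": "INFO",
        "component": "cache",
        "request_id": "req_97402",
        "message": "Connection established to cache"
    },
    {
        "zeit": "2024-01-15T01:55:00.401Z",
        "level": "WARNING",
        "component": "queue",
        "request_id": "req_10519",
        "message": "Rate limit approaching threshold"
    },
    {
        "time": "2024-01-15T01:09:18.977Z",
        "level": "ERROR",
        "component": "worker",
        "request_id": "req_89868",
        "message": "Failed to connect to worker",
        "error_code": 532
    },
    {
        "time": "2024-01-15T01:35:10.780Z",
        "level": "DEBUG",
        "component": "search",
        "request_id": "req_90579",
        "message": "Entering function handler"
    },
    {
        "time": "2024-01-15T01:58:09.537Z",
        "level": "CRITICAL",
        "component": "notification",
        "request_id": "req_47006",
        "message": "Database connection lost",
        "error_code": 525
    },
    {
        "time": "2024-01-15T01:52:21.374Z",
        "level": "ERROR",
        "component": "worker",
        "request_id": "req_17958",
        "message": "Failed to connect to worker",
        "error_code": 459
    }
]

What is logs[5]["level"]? "ERROR"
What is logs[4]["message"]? "Database connection lost"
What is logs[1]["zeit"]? "2024-01-15T01:55:00.401Z"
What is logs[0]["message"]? "Connection established to cache"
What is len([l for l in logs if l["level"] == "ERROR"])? 2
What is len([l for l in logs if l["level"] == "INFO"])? 1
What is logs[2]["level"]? "ERROR"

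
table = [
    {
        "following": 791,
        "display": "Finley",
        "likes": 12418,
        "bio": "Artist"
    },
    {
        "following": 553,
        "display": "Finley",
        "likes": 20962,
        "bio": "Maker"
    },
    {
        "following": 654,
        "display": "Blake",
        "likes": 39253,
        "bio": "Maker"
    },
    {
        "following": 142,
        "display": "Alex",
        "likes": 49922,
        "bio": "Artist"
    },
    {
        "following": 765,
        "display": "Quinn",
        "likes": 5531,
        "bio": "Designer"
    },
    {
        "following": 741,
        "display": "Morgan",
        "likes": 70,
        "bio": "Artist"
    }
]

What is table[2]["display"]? "Blake"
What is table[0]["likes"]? 12418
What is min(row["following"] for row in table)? 142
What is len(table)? 6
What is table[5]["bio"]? "Artist"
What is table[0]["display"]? "Finley"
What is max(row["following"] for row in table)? 791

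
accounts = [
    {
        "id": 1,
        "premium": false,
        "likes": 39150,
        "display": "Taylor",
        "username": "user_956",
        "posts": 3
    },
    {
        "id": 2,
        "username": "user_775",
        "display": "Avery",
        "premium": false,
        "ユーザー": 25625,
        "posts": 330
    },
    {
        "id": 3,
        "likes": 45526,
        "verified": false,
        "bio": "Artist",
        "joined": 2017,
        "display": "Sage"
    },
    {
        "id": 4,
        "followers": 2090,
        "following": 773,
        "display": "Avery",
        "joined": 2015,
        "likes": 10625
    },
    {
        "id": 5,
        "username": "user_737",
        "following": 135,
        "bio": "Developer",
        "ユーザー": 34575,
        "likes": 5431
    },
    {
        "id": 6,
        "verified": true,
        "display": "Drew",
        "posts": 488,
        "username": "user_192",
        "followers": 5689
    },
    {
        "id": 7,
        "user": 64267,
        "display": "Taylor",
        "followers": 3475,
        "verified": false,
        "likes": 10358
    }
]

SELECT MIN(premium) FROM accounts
False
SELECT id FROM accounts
[1, 2, 3, 4, 5, 6, 7]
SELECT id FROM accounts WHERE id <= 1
[1]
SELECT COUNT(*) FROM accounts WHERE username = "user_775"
1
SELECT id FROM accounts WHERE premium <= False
[1, 2]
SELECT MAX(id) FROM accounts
7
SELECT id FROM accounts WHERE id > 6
[7]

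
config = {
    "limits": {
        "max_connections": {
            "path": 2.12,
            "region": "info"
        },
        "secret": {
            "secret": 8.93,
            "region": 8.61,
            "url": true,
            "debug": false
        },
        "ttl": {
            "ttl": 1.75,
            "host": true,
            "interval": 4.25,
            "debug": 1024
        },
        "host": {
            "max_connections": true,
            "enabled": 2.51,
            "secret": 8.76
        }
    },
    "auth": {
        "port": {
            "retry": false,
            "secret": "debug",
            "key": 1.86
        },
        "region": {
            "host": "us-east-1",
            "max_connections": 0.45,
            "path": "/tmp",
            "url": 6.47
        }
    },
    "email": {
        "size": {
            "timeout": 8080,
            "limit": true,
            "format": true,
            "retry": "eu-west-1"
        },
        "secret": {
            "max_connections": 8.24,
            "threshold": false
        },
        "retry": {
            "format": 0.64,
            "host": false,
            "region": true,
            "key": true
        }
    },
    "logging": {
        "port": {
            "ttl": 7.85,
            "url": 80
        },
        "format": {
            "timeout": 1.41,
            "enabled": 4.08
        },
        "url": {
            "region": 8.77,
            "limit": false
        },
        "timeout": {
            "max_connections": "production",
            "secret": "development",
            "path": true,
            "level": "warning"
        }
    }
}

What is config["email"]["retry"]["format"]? 0.64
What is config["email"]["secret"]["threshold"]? False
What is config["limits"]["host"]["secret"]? 8.76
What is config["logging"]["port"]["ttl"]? 7.85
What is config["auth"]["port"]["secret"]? "debug"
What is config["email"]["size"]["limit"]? True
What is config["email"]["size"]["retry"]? "eu-west-1"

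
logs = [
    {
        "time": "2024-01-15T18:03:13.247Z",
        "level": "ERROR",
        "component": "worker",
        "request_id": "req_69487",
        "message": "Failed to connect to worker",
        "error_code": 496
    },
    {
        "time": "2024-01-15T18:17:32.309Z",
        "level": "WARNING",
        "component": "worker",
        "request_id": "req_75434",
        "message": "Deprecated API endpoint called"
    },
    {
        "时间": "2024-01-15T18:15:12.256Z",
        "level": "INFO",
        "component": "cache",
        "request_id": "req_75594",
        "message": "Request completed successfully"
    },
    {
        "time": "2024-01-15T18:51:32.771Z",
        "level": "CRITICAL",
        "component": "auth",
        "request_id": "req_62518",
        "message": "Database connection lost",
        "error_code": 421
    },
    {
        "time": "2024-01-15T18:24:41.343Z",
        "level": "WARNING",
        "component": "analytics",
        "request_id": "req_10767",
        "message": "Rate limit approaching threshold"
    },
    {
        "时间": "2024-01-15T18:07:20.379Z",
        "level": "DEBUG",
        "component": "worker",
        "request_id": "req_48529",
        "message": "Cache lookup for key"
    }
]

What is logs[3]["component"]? "auth"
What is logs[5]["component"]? "worker"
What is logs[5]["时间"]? "2024-01-15T18:07:20.379Z"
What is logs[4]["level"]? "WARNING"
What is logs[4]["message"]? "Rate limit approaching threshold"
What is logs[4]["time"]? "2024-01-15T18:24:41.343Z"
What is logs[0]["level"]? "ERROR"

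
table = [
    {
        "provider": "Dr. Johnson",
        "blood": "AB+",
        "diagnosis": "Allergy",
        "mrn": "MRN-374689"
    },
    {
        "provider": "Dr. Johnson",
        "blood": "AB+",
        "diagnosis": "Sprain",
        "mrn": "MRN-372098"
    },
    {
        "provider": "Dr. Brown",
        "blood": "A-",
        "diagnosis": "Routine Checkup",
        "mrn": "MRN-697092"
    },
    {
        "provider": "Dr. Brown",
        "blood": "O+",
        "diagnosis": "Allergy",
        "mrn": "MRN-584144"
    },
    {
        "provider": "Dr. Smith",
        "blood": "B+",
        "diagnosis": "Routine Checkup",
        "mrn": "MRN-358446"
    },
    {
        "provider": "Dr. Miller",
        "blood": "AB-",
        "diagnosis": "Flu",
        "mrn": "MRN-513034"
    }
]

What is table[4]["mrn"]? "MRN-358446"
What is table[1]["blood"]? "AB+"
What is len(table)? 6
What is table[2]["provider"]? "Dr. Brown"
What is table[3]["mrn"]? "MRN-584144"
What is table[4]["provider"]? "Dr. Smith"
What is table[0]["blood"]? "AB+"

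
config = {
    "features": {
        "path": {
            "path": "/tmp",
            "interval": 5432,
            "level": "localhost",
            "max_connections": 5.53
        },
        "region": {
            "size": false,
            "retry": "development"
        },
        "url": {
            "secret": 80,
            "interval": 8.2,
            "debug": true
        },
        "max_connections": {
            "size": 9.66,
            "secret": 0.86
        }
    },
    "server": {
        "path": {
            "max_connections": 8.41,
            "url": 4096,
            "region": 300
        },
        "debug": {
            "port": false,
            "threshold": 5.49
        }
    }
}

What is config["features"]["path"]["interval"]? 5432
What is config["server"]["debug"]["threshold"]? 5.49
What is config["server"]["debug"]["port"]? False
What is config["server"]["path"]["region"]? 300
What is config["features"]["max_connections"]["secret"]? 0.86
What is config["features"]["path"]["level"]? "localhost"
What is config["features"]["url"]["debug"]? True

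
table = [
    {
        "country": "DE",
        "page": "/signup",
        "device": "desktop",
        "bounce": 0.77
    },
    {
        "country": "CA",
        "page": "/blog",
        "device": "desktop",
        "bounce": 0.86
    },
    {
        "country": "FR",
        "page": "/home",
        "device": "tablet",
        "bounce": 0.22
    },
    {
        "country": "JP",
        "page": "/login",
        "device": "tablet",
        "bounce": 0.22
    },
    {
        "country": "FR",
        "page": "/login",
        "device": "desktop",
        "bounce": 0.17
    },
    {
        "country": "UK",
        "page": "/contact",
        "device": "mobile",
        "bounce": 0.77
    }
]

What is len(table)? 6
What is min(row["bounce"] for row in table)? 0.17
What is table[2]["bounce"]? 0.22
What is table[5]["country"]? "UK"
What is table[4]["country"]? "FR"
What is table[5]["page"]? "/contact"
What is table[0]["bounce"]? 0.77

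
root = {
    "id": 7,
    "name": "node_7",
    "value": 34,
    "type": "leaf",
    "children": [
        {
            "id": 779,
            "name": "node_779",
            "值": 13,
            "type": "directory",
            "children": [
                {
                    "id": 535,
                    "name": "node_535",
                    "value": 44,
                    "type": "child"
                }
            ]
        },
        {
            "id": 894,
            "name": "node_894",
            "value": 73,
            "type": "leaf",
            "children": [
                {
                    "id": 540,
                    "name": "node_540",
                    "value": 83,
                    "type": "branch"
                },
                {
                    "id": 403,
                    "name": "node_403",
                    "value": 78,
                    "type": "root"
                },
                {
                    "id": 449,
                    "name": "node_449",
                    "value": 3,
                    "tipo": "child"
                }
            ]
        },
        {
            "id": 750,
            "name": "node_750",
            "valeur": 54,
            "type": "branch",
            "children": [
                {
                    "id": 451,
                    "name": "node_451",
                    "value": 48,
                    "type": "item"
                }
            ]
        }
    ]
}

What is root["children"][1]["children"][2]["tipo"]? "child"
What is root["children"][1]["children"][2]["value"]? 3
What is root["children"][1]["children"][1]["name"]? "node_403"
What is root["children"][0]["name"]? "node_779"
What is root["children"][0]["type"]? "directory"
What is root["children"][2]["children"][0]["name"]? "node_451"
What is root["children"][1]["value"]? 73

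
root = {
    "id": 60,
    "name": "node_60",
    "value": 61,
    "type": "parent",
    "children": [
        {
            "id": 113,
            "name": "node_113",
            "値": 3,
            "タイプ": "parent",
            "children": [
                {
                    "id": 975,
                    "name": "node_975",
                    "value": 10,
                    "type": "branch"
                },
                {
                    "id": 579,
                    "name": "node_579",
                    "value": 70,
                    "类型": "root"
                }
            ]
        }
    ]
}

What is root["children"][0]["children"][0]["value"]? 10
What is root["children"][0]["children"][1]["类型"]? "root"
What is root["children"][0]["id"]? 113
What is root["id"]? 60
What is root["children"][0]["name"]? "node_113"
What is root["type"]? "parent"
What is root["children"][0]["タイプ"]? "parent"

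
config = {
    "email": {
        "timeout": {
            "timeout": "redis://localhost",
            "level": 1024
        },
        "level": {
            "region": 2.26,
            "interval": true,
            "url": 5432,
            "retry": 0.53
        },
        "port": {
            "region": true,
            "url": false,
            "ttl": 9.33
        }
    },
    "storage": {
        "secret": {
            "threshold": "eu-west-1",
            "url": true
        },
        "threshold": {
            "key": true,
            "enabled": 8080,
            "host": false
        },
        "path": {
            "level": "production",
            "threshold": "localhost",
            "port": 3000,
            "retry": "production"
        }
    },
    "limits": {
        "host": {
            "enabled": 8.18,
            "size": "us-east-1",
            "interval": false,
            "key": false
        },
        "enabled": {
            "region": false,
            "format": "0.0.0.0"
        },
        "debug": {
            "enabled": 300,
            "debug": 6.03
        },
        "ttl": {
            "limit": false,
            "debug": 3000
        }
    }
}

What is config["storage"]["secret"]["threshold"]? "eu-west-1"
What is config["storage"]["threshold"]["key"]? True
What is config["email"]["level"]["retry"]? 0.53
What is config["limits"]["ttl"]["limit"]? False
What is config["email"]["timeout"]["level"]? 1024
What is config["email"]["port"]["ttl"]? 9.33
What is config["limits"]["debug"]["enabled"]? 300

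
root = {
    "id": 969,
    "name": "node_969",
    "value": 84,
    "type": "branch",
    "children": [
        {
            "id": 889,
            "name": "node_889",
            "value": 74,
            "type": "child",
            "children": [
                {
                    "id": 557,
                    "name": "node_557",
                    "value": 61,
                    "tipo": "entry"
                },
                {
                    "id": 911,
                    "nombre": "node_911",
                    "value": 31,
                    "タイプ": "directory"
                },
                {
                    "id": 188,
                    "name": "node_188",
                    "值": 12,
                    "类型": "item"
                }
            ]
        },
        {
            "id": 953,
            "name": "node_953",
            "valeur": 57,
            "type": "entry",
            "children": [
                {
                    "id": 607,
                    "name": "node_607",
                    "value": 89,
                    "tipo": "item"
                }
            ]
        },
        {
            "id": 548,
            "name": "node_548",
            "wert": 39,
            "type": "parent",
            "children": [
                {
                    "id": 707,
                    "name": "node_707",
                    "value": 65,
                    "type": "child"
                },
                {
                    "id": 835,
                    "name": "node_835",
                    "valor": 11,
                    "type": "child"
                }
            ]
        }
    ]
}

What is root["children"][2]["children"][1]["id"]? 835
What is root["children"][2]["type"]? "parent"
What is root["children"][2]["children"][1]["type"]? "child"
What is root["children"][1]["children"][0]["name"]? "node_607"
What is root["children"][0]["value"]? 74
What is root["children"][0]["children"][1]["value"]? 31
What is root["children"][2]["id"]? 548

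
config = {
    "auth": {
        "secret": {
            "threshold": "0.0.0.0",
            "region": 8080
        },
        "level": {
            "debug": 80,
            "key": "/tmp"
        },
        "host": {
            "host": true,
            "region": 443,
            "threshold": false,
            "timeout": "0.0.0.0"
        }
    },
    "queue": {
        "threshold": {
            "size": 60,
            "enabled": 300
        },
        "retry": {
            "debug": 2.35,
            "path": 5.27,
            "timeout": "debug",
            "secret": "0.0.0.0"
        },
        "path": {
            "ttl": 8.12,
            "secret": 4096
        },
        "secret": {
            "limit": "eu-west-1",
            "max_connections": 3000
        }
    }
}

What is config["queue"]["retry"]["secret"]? "0.0.0.0"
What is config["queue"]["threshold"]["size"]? 60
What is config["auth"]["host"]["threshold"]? False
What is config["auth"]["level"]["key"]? "/tmp"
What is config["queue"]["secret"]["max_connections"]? 3000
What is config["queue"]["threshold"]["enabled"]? 300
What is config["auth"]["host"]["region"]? 443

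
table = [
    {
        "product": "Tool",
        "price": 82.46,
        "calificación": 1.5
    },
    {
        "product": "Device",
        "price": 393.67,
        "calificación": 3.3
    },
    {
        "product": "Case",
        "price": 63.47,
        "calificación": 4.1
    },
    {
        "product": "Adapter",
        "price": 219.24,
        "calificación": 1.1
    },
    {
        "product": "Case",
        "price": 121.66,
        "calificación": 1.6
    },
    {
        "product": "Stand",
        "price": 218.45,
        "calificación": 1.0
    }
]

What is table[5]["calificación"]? 1.0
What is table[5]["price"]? 218.45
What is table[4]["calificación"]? 1.6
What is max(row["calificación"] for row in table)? 4.1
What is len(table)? 6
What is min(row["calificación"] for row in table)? 1.0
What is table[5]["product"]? "Stand"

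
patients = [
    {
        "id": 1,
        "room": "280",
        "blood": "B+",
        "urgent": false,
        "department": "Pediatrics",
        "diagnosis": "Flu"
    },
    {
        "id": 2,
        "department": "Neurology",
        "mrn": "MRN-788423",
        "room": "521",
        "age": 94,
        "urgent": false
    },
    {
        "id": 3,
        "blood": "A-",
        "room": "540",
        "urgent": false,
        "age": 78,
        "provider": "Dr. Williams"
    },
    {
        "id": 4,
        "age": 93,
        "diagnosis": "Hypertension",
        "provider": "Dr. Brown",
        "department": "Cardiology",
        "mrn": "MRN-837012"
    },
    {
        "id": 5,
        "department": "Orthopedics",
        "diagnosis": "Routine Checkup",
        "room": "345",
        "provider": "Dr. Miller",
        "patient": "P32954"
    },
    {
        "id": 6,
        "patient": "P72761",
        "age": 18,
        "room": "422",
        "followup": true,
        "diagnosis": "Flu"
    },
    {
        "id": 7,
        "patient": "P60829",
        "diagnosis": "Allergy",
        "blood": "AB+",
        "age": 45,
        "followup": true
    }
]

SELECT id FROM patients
[1, 2, 3, 4, 5, 6, 7]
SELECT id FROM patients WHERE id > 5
[6, 7]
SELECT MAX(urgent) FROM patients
False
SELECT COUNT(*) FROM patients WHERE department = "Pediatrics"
1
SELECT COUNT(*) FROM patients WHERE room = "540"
1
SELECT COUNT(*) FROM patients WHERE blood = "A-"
1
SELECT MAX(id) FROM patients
7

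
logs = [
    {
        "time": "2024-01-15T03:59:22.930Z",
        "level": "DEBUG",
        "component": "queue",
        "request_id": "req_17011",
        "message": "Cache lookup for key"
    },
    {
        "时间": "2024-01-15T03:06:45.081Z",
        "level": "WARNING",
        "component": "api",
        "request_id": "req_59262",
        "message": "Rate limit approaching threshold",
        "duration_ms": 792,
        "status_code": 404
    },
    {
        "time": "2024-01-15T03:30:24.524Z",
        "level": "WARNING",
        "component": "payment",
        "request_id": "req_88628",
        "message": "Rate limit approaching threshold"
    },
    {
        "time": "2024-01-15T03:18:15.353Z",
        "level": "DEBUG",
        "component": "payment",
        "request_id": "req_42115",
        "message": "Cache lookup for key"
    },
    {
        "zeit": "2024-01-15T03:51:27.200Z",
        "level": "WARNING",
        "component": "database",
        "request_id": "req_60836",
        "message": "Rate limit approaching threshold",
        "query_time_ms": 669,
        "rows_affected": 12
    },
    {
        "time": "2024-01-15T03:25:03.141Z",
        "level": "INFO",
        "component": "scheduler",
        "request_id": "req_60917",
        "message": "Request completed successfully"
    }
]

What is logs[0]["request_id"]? "req_17011"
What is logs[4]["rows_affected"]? 12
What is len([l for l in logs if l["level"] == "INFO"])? 1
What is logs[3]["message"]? "Cache lookup for key"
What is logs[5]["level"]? "INFO"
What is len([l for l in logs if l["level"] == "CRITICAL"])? 0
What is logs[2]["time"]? "2024-01-15T03:30:24.524Z"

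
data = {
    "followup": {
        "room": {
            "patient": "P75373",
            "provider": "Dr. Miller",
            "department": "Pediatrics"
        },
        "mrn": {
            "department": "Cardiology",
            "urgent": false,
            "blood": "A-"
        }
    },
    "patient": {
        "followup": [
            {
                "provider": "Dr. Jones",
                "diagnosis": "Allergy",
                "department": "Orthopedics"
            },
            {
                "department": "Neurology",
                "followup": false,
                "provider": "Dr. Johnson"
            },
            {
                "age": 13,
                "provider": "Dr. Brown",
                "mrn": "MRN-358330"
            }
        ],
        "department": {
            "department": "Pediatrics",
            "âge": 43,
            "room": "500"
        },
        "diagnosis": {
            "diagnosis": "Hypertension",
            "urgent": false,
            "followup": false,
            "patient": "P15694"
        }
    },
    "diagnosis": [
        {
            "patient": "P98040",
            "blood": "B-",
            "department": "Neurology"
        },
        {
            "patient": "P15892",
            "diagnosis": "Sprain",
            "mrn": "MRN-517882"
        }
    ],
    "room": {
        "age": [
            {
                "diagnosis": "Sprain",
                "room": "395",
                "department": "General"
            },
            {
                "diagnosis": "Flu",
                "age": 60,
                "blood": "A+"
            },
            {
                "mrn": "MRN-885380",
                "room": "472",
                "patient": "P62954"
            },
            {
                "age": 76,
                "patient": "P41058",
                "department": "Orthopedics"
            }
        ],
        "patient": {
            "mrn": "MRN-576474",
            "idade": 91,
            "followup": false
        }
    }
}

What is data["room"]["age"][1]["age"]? 60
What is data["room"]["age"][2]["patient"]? "P62954"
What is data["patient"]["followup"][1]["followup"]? False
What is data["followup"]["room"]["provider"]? "Dr. Miller"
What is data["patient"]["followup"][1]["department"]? "Neurology"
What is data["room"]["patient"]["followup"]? False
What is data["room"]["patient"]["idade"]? 91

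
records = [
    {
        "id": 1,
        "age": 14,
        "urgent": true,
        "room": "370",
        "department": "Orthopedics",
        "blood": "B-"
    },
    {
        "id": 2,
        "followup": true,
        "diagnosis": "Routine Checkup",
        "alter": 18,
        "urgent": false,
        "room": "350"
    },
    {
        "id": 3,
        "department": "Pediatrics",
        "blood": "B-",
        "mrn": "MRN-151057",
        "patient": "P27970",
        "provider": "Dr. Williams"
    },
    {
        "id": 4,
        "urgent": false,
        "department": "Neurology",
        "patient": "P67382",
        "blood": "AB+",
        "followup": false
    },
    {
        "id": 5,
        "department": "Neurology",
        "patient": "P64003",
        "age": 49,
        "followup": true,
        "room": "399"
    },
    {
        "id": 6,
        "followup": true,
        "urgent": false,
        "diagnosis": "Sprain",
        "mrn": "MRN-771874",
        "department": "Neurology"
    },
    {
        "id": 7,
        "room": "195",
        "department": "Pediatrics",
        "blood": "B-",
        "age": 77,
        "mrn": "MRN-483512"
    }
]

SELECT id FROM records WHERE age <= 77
[1, 5, 7]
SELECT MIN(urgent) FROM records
False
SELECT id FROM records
[1, 2, 3, 4, 5, 6, 7]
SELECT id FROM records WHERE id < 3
[1, 2]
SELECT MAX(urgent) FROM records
True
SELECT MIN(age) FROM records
14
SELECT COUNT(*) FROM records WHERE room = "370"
1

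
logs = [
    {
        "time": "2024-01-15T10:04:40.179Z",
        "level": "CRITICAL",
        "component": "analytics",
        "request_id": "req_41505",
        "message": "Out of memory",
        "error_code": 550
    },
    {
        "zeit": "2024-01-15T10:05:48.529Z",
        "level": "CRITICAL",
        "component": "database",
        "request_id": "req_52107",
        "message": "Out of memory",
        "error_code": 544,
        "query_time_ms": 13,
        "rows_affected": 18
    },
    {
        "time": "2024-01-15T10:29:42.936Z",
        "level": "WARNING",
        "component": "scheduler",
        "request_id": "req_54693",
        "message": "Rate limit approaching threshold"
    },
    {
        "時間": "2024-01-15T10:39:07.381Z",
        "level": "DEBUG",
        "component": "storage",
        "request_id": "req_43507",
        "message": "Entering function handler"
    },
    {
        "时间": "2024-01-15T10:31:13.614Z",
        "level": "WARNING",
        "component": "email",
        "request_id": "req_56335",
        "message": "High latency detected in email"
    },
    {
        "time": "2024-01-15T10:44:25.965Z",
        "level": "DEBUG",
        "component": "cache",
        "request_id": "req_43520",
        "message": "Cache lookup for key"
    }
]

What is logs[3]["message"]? "Entering function handler"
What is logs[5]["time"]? "2024-01-15T10:44:25.965Z"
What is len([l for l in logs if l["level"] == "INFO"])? 0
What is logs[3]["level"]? "DEBUG"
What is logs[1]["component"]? "database"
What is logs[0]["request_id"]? "req_41505"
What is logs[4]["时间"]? "2024-01-15T10:31:13.614Z"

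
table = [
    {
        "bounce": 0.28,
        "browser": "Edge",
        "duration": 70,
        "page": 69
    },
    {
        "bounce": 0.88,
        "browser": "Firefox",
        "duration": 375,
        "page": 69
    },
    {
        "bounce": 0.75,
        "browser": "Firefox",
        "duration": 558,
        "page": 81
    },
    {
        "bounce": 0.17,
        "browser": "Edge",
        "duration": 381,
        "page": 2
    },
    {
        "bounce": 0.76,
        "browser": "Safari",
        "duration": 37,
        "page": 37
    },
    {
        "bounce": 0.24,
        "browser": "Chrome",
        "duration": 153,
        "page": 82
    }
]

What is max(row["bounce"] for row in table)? 0.88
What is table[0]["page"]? 69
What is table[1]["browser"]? "Firefox"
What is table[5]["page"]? 82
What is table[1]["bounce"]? 0.88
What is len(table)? 6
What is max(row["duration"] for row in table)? 558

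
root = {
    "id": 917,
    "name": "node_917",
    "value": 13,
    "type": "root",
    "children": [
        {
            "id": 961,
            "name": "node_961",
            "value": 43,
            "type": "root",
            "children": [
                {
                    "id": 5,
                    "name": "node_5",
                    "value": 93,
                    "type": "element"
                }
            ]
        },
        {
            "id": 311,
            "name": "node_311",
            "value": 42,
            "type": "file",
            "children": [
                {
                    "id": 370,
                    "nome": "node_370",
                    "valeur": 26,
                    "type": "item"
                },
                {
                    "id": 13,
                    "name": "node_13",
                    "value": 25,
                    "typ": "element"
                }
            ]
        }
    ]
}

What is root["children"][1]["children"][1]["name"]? "node_13"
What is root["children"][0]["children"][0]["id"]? 5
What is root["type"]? "root"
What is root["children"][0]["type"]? "root"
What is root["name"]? "node_917"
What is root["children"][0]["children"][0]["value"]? 93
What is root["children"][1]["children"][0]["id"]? 370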